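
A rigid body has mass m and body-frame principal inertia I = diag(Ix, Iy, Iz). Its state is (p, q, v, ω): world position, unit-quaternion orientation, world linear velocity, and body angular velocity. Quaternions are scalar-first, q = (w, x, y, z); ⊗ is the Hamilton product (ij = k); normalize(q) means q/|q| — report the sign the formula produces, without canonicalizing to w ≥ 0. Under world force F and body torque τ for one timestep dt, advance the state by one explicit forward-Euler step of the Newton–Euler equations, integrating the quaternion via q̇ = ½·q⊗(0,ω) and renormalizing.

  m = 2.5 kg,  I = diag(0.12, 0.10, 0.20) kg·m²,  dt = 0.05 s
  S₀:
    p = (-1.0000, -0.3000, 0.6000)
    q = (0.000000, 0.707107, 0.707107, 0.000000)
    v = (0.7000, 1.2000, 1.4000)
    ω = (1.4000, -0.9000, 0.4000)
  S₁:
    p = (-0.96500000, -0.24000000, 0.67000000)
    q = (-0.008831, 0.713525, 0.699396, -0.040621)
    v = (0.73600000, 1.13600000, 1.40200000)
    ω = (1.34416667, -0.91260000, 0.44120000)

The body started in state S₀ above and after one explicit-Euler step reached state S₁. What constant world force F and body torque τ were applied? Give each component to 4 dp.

rate change Δω = (-0.05583333, -0.01260000, 0.04120000)
ω₀×(Iω₀) = (-0.0360, -0.0448, 0.0252)
τ = I·(Δω/dt) + ω₀×(Iω₀) = (-0.1700, -0.0700, 0.1900)
v₁ − v₀ = (0.03600000, -0.06400000, 0.00200000)
F = m·Δv/dt = (1.8000, -3.2000, 0.1000)

F = (1.8000, -3.2000, 0.1000)
τ = (-0.1700, -0.0700, 0.1900)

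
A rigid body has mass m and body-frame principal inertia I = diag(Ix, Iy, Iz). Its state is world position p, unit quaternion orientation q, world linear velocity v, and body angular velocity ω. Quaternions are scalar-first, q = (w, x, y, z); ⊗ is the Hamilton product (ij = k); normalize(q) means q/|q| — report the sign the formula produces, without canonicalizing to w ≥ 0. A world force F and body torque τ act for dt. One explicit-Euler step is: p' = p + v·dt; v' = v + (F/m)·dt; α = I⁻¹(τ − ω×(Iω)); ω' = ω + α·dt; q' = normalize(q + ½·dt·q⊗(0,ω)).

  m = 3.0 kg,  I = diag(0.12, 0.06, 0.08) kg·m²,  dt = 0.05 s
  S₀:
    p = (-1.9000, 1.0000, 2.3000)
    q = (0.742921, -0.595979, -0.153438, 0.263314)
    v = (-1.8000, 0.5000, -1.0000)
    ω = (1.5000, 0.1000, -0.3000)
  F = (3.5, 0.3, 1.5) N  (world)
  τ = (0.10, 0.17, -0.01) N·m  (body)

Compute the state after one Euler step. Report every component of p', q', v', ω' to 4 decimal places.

a = (1.1667, 0.1000, 0.5000)
p' = p + v·dt = (-1.9900, 1.0250, 2.2500)
v + (F/m)dt = (-1.7417, 0.5050, -0.9750)
α = I⁻¹(τ − ω×Iω) = (0.8383, 3.1333, -0.0125)
ω + α·dt = (1.5419, 0.2567, -0.3006)
2q̇ = q⊗(0,ω) = (0.9883065, 1.1340815, 0.2904694, -0.0523172)
updated quaternion q' = (0.7671, -0.5672, -0.1461, 0.2618)

p' = (-1.9900, 1.0250, 2.2500)
q' = (0.7671, -0.5672, -0.1461, 0.2618)
v' = (-1.7417, 0.5050, -0.9750)
ω' = (1.5419, 0.2567, -0.3006)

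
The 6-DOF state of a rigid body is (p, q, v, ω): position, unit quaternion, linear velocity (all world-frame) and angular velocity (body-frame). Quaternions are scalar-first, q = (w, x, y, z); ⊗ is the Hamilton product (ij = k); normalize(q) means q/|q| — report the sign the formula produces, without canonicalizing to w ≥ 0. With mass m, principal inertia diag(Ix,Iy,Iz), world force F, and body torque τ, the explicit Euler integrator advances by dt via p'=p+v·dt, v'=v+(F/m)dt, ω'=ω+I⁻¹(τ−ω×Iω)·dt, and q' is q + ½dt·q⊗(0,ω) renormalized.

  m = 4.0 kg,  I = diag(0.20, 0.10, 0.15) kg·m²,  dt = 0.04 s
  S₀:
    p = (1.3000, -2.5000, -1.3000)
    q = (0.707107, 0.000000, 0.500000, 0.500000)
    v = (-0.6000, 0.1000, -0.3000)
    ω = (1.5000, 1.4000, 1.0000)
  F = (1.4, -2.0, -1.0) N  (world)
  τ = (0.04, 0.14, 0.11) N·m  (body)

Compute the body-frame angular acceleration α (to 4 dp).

precession coupling ω×(Iω) = (0.0700, 0.0750, -0.2100)
α = I⁻¹(τ − ω×Iω) = (-0.1500, 0.6500, 2.1333)

α = (-0.1500, 0.6500, 2.1333)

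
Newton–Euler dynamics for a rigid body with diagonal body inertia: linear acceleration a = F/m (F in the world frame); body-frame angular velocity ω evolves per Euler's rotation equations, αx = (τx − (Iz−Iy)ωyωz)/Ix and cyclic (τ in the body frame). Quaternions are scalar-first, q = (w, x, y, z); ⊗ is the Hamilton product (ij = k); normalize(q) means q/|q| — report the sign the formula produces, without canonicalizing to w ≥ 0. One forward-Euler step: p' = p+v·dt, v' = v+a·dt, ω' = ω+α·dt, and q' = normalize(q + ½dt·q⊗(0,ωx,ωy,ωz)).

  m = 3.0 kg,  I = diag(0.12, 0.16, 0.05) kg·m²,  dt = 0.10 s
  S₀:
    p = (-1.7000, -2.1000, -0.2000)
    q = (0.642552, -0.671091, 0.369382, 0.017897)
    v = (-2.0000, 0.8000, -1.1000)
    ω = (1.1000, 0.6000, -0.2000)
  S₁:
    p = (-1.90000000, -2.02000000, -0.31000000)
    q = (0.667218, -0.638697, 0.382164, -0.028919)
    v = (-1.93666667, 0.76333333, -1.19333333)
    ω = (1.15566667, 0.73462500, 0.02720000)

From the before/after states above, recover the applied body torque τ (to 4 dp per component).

τ = (0.0800, 0.2000, 0.1400)

ω₁ − ω₀ = (0.05566667, 0.13462500, 0.22720000)
τ = I·(Δω/dt) + ω₀×(Iω₀) = (0.0800, 0.2000, 0.1400)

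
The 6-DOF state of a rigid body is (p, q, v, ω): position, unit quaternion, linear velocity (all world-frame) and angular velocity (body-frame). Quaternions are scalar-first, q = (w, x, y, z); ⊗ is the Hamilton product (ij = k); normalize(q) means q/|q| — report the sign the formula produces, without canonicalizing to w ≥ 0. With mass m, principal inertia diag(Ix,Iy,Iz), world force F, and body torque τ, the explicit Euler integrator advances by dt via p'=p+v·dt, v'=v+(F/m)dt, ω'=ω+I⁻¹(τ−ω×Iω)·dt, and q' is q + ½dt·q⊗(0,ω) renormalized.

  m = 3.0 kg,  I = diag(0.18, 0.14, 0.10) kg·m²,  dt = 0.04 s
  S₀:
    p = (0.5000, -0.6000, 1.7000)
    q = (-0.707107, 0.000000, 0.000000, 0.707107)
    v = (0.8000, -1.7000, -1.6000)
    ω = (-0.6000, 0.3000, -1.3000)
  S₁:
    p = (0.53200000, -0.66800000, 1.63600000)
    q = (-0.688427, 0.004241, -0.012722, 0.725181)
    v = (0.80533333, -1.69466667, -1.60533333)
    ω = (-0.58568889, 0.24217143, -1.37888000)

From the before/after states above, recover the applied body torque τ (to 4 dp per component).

τ = (0.0800, -0.1400, -0.1900)

Δω = ω₁−ω₀ = (0.01431111, -0.05782857, -0.07888000)
τ = I·(Δω/dt) + ω₀×(Iω₀) = (0.0800, -0.1400, -0.1900)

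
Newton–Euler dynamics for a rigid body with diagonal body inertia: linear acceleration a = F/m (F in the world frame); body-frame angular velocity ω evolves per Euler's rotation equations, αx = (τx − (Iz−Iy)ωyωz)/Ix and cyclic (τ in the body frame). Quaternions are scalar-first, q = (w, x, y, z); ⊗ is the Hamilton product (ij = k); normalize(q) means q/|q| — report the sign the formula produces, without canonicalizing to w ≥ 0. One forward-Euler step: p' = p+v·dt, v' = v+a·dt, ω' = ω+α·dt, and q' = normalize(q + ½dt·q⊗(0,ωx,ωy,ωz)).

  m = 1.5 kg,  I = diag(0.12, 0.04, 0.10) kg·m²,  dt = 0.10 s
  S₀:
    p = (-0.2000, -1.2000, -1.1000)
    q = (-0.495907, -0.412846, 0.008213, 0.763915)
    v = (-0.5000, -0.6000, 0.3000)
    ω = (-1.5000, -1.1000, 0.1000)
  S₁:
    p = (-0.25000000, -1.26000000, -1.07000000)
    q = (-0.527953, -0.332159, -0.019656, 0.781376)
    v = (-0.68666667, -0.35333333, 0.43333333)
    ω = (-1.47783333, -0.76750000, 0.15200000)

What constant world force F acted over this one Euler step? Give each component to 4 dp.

F = (-2.8000, 3.7000, 2.0000)

v₁ − v₀ = (-0.18666667, 0.24666667, 0.13333333)
applied force F = (-2.8000, 3.7000, 2.0000)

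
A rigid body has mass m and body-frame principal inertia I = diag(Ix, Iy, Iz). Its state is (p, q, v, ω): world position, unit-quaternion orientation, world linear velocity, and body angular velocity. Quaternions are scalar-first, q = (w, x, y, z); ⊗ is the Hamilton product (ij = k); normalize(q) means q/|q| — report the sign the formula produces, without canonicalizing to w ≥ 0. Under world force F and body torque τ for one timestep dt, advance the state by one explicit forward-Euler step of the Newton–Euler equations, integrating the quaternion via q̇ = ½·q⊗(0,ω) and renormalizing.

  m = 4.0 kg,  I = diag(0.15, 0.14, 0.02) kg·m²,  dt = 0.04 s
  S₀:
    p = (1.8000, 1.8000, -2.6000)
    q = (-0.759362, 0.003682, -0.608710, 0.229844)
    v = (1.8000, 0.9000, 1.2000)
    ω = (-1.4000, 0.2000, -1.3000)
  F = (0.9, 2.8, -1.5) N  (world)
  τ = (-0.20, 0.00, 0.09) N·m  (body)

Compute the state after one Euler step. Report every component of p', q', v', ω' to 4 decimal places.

α = I⁻¹(τ − ω×Iω) = (-1.5413, -1.6900, 4.3600)
ω + α·dt = (-1.4617, 0.1324, -1.1256)
q⊗(0,ω) = (0.4256940, 1.8084610, -0.4688674, 0.1357130)
q' = normalize(q + ½dt·q⊗(0,ω)) = (-0.7503, 0.0398, -0.6176, 0.2324)
a = (0.2250, 0.7000, -0.3750)
new position p' = (1.8720, 1.8360, -2.5520)
v' = v + a·dt = (1.8090, 0.9280, 1.1850)

p' = (1.8720, 1.8360, -2.5520)
q' = (-0.7503, 0.0398, -0.6176, 0.2324)
v' = (1.8090, 0.9280, 1.1850)
ω' = (-1.4617, 0.1324, -1.1256)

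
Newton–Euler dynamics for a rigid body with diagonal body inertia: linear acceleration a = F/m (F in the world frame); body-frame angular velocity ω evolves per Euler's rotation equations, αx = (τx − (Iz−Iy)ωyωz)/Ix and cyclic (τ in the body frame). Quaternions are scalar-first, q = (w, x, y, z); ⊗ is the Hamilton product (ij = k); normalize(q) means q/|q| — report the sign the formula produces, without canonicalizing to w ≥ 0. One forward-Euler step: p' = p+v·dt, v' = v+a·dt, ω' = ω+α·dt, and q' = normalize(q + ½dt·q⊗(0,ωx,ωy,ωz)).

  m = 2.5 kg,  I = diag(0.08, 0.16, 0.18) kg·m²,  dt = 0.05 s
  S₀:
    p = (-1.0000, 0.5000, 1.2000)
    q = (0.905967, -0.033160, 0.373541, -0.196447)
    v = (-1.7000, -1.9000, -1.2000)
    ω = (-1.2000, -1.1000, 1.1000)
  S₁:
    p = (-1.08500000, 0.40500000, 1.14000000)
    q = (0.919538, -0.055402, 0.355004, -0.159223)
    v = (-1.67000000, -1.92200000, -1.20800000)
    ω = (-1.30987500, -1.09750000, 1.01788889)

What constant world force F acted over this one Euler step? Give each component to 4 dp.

v₁ − v₀ = (0.03000000, -0.02200000, -0.00800000)
applied force F = (1.5000, -1.1000, -0.4000)

F = (1.5000, -1.1000, -0.4000)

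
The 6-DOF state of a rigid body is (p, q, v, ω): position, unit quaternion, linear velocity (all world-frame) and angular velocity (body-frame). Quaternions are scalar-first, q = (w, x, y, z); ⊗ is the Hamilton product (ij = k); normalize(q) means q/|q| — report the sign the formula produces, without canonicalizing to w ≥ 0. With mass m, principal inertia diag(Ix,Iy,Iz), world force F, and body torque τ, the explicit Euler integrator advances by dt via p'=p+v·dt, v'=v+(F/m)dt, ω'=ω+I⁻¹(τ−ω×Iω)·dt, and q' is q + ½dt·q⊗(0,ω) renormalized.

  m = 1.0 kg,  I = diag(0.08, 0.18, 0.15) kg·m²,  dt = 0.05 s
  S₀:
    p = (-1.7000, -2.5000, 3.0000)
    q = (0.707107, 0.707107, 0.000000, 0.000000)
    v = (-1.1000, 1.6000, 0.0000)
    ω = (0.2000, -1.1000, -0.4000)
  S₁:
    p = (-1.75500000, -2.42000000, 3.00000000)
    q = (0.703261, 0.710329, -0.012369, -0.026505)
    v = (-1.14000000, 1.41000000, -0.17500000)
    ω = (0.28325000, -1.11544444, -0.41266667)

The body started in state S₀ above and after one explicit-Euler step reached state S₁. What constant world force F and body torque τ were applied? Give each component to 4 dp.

F = (-0.8000, -3.8000, -3.5000)
τ = (0.1200, -0.0500, -0.0600)

v₁ − v₀ = (-0.04000000, -0.19000000, -0.17500000)
m·(v₁−v₀)/dt = (-0.8000, -3.8000, -3.5000)
rate change Δω = (0.08325000, -0.01544444, -0.01266667)
applied torque τ = (0.1200, -0.0500, -0.0600)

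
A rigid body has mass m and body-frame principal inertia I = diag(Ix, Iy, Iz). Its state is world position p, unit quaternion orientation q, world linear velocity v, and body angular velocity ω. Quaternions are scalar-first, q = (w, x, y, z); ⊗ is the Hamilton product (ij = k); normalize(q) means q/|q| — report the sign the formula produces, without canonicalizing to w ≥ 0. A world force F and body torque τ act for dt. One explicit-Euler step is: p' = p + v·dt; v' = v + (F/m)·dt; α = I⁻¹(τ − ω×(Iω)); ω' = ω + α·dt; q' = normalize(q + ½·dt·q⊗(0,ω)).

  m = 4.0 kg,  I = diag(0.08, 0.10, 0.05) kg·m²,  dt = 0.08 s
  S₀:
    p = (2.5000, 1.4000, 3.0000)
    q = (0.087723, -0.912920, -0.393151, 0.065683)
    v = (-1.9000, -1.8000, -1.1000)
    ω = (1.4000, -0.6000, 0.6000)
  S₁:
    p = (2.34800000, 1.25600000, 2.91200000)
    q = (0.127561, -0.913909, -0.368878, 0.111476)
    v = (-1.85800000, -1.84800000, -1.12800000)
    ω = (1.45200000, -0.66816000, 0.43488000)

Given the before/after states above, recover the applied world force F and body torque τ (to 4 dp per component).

F = (2.1000, -2.4000, -1.4000)
τ = (0.0700, -0.0600, -0.1200)

Δω = ω₁−ω₀ = (0.05200000, -0.06816000, -0.16512000)
applied torque τ = (0.0700, -0.0600, -0.1200)
v₁ − v₀ = (0.04200000, -0.04800000, -0.02800000)
F = m·Δv/dt = (2.1000, -2.4000, -1.4000)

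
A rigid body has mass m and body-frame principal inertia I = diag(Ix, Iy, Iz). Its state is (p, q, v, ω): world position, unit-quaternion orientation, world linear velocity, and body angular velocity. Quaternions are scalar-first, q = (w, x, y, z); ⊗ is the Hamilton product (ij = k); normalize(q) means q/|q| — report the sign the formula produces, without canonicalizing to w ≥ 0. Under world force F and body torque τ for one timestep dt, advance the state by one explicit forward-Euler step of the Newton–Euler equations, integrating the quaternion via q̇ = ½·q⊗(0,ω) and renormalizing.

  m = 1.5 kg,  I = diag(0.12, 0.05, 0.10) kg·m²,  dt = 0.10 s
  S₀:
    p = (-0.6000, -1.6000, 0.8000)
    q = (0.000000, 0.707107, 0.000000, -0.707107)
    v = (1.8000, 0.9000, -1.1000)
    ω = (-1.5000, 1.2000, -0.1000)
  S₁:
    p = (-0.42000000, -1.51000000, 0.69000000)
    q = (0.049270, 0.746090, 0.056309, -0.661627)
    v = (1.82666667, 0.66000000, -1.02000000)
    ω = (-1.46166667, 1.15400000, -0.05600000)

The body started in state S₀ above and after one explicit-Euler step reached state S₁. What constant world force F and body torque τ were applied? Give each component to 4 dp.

F = (0.4000, -3.6000, 1.2000)
τ = (0.0400, -0.0200, 0.1700)

Δv = v₁−v₀ = (0.02666667, -0.24000000, 0.08000000)
F = m·Δv/dt = (0.4000, -3.6000, 1.2000)
Δω = ω₁−ω₀ = (0.03833333, -0.04600000, 0.04400000)
applied torque τ = (0.0400, -0.0200, 0.1700)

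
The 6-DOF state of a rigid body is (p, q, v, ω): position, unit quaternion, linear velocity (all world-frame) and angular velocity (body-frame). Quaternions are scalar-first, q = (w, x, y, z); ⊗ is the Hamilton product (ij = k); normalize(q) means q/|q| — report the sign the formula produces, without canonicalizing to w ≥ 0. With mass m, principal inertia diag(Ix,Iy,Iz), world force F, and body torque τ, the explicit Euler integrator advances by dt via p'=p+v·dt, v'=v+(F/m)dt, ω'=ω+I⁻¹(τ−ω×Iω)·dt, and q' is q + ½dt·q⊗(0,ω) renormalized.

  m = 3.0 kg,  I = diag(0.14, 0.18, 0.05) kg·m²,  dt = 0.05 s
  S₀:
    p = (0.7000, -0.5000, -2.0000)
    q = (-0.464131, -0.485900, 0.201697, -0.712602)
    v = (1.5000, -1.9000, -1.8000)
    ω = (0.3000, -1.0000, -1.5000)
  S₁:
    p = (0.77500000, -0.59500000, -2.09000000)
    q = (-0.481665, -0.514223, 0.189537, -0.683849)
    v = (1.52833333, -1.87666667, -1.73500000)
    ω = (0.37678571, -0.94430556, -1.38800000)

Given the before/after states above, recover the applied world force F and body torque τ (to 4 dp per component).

velocity change Δv = (0.02833333, 0.02333333, 0.06500000)
applied force F = (1.7000, 1.4000, 3.9000)
ω₁ − ω₀ = (0.07678571, 0.05569444, 0.11200000)
I·α + gyro = (0.0200, 0.1600, 0.1000)

F = (1.7000, 1.4000, 3.9000)
τ = (0.0200, 0.1600, 0.1000)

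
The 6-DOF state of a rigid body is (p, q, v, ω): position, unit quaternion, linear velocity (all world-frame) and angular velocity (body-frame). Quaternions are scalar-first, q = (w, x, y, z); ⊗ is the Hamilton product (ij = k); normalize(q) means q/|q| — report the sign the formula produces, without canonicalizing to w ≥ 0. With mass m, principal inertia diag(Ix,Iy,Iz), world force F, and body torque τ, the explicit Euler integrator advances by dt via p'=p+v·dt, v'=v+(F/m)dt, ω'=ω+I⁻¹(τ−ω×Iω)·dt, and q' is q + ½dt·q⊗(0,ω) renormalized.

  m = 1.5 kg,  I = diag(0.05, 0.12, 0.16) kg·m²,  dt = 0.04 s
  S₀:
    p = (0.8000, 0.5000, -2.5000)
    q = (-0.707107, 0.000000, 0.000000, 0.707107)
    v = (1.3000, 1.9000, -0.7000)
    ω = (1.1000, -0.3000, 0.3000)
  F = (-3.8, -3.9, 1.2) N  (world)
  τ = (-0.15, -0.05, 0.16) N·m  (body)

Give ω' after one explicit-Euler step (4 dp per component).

ω' = (0.9829, -0.3046, 0.3458)

ω×(Iω) gyroscopic = (-0.0036, -0.0363, -0.0231)
angular accel α = (-2.9280, -0.1142, 1.1444)
new body rate ω' = (0.9829, -0.3046, 0.3458)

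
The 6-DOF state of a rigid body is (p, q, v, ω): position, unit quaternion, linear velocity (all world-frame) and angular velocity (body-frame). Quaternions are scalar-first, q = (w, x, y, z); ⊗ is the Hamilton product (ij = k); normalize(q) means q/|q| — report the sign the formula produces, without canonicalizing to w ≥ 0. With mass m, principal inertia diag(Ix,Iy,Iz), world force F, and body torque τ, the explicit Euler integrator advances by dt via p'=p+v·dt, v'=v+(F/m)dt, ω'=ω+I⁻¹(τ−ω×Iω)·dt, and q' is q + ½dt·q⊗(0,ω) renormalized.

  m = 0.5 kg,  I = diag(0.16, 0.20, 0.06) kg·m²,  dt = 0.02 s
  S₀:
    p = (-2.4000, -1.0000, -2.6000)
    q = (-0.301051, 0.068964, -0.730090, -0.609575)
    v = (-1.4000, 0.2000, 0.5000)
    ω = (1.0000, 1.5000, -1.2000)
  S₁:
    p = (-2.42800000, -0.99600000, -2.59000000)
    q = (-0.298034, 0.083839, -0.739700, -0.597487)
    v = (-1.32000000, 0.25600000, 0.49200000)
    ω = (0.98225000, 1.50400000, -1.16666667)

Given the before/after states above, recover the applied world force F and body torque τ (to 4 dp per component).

Δω = ω₁−ω₀ = (-0.01775000, 0.00400000, 0.03333333)
τ = I·(Δω/dt) + ω₀×(Iω₀) = (0.1100, -0.0800, 0.1600)
Δv = v₁−v₀ = (0.08000000, 0.05600000, -0.00800000)
m·(v₁−v₀)/dt = (2.0000, 1.4000, -0.2000)

F = (2.0000, 1.4000, -0.2000)
τ = (0.1100, -0.0800, 0.1600)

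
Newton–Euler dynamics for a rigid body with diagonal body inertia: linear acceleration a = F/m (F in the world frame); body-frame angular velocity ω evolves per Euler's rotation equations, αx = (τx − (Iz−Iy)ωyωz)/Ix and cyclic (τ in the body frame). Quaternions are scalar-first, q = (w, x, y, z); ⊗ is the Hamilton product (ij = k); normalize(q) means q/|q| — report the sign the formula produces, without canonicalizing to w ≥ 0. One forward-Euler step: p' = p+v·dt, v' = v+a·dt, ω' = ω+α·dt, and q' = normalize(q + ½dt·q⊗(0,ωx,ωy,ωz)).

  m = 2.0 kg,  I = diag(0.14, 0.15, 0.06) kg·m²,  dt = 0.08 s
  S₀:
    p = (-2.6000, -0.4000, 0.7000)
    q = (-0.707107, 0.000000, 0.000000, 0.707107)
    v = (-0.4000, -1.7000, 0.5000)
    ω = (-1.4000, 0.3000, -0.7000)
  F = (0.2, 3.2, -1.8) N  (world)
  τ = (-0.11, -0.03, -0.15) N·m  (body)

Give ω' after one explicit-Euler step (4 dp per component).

(τ − ω×Iω)/I = (-0.9207, -0.7227, -2.4300)
new body rate ω' = (-1.4737, 0.2422, -0.8944)

ω' = (-1.4737, 0.2422, -0.8944)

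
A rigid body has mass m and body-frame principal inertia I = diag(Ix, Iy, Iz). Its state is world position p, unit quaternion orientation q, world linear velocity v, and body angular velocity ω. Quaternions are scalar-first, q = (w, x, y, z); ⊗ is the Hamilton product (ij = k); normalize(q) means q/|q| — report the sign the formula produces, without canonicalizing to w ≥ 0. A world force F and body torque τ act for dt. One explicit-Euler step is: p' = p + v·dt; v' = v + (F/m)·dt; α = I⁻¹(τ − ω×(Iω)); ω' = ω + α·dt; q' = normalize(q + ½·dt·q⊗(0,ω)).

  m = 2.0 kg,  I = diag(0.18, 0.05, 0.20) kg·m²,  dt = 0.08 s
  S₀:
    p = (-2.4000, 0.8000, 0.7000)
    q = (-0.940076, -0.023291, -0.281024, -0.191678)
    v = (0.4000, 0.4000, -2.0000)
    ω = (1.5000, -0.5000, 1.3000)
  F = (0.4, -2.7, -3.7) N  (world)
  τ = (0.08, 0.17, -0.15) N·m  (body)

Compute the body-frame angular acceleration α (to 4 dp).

α = (0.9861, 4.1800, -1.2375)

gyro term ω×Iω = (-0.0975, -0.0390, 0.0975)
angular accel α = (0.9861, 4.1800, -1.2375)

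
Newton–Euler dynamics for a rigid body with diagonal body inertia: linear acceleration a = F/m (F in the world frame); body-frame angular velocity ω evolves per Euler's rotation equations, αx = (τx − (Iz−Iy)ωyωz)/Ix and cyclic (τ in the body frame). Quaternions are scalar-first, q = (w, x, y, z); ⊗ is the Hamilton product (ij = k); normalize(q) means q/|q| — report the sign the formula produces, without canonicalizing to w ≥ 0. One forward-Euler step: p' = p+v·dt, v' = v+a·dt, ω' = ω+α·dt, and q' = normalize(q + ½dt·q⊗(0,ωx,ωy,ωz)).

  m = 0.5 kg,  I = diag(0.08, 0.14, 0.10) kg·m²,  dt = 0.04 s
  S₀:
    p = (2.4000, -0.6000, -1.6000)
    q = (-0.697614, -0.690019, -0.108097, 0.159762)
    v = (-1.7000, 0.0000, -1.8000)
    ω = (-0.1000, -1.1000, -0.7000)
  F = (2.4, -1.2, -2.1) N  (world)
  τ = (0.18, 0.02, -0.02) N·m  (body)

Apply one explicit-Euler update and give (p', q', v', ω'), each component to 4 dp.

p' = (2.3320, -0.6000, -1.6720)
q' = (-0.6989, -0.6834, -0.1027, 0.1844)
v' = (-1.5080, -0.0960, -1.9680)
ω' = (0.0054, -1.0939, -0.7106)

a = F/m = (4.8000, -2.4000, -4.2000)
p' = p + v·dt = (2.3320, -0.6000, -1.6720)
v + (F/m)dt = (-1.5080, -0.0960, -1.9680)
angular accel α = (2.6350, 0.1529, -0.2660)
ω' = ω + α·dt = (0.0054, -1.0939, -0.7106)
q⊗(0,ω) = (-0.0760752, 0.3211675, 0.2683859, 1.2365410)
q' = normalize(q + ½dt·q⊗(0,ω)) = (-0.6989, -0.6834, -0.1027, 0.1844)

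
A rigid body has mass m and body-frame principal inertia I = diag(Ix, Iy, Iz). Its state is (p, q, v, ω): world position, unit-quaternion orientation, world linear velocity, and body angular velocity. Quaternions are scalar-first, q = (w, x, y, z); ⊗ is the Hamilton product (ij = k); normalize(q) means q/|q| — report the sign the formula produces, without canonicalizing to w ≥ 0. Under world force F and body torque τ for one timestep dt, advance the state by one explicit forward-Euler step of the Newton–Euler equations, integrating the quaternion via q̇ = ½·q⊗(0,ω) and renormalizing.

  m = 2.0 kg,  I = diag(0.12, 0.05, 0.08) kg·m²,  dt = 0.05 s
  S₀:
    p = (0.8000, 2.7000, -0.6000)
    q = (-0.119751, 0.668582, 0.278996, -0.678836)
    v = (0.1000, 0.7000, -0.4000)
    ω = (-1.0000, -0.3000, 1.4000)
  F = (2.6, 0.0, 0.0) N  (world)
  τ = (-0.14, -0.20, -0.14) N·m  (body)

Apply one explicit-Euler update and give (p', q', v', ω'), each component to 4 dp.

a = (1.3000, 0.0000, 0.0000)
p' = p + v·dt = (0.8050, 2.7350, -0.6200)
new velocity v' = (0.1650, 0.7000, -0.4000)
angular accel α = (-1.0617, -2.8800, -1.4875)
ω' = ω + α·dt = (-1.0531, -0.4440, 1.3256)
2q̇ = q⊗(0,ω) = (1.7026512, 0.3066946, -0.2212535, -0.0892300)
q + ½dt·q⊗(0,ω), renormalized = (-0.0771, 0.6756, 0.2732, -0.6804)

p' = (0.8050, 2.7350, -0.6200)
q' = (-0.0771, 0.6756, 0.2732, -0.6804)
v' = (0.1650, 0.7000, -0.4000)
ω' = (-1.0531, -0.4440, 1.3256)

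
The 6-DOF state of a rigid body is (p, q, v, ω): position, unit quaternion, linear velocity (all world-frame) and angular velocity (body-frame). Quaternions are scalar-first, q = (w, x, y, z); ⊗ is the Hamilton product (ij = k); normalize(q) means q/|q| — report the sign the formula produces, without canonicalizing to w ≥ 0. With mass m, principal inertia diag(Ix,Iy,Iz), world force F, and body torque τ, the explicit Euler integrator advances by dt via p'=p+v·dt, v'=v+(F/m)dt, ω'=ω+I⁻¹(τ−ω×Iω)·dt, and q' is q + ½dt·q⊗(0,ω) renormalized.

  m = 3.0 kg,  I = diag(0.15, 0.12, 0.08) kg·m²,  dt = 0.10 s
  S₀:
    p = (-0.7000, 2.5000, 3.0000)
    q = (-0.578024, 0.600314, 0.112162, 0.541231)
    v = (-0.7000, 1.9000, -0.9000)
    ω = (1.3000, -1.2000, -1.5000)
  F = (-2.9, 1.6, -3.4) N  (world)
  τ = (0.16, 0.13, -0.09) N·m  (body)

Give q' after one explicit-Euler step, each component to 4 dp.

q⊗(0,ω) = (0.1660327, -0.2701970, 2.2977001, 0.0008486)
q' = normalize(q + ½dt·q⊗(0,ω)) = (-0.5659, 0.5829, 0.2255, 0.5377)

q' = (-0.5659, 0.5829, 0.2255, 0.5377)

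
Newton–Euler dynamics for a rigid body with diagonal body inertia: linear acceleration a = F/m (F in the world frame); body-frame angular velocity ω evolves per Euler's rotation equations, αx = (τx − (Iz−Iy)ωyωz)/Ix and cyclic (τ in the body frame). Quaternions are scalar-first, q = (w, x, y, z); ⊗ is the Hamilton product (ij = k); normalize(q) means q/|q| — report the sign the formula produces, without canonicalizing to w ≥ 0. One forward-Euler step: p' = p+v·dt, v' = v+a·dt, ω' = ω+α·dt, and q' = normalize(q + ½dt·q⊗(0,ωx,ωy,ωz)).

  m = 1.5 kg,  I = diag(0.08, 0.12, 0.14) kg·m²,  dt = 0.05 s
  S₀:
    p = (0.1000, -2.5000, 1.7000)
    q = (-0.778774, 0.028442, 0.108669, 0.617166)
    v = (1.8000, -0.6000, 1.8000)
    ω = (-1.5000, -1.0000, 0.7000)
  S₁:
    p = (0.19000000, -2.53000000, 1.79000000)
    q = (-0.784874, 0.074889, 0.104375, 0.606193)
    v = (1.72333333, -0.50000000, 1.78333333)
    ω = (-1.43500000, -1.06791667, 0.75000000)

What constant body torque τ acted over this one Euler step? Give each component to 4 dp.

Δω = ω₁−ω₀ = (0.06500000, -0.06791667, 0.05000000)
precession coupling = (-0.0140, 0.0630, 0.0600)
τ = I·(Δω/dt) + ω₀×(Iω₀) = (0.0900, -0.1000, 0.2000)

τ = (0.0900, -0.1000, 0.2000)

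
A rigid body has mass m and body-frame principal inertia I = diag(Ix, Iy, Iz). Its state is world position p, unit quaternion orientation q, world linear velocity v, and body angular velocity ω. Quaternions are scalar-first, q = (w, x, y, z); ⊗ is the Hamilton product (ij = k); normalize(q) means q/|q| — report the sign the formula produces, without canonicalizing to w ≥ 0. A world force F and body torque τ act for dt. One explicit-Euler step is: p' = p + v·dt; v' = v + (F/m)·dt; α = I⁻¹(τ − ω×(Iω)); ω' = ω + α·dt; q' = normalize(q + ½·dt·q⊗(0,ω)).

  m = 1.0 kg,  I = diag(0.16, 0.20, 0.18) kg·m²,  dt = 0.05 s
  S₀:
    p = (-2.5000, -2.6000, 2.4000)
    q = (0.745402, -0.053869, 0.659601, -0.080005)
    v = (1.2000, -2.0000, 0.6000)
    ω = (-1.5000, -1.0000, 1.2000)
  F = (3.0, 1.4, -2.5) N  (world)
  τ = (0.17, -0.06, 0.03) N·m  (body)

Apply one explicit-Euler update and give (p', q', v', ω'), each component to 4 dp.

a = (3.0000, 1.4000, -2.5000)
p + v·dt = (-2.4400, -2.7000, 2.4300)
v + (F/m)dt = (1.3500, -1.9300, 0.4750)
ω×(Iω) gyroscopic = (0.0240, 0.0360, 0.0600)
angular accel α = (0.9125, -0.4800, -0.1667)
ω' = ω + α·dt = (-1.4544, -1.0240, 1.1917)
Hamilton product q⊗(0,ω) = (0.6748035, -0.4065868, -0.5607517, 1.9377529)
q' = normalize(q + ½dt·q⊗(0,ω)) = (0.7612, -0.0639, 0.6446, -0.0315)

p' = (-2.4400, -2.7000, 2.4300)
q' = (0.7612, -0.0639, 0.6446, -0.0315)
v' = (1.3500, -1.9300, 0.4750)
ω' = (-1.4544, -1.0240, 1.1917)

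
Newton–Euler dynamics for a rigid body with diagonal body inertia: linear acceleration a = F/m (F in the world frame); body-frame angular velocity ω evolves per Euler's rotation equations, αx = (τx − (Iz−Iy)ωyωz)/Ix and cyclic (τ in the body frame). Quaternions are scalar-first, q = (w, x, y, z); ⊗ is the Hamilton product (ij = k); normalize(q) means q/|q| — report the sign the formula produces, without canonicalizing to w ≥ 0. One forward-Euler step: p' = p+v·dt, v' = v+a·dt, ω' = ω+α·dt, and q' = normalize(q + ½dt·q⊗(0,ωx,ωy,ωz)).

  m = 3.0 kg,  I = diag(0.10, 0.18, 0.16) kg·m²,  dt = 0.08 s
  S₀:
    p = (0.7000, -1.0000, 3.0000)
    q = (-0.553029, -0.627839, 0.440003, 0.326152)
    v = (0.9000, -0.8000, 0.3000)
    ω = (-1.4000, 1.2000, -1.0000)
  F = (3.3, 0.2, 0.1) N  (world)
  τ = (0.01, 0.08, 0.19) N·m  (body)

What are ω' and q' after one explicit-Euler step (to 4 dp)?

α = I⁻¹(τ − ω×Iω) = (-0.1400, 0.9111, 2.0275)
new body rate ω' = (-1.4112, 1.2729, -0.8378)
2q̇ = q⊗(0,ω) = (-1.0808262, -0.0571448, -1.7480866, 0.4156264)
updated quaternion q' = (-0.5942, -0.6279, 0.3688, 0.3416)

ω' = (-1.4112, 1.2729, -0.8378)
q' = (-0.5942, -0.6279, 0.3688, 0.3416)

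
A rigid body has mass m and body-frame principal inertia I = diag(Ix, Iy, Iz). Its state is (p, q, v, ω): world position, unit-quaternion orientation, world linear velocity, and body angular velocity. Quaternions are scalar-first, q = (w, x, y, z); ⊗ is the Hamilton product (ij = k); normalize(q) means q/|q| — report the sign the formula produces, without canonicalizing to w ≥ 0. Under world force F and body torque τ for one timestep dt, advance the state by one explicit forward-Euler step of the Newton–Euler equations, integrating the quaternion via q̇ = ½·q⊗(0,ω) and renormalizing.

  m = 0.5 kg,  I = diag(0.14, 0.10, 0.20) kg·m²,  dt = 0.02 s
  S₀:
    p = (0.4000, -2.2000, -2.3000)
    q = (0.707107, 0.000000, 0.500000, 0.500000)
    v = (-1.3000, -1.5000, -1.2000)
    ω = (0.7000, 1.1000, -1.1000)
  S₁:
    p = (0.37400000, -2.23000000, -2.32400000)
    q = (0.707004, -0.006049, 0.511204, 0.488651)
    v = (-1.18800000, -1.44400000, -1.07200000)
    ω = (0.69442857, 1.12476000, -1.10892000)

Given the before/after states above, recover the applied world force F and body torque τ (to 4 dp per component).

Δω = ω₁−ω₀ = (-0.00557143, 0.02476000, -0.00892000)
precession coupling = (-0.1210, 0.0462, -0.0308)
τ = I·(Δω/dt) + ω₀×(Iω₀) = (-0.1600, 0.1700, -0.1200)
v₁ − v₀ = (0.11200000, 0.05600000, 0.12800000)
m·(v₁−v₀)/dt = (2.8000, 1.4000, 3.2000)

F = (2.8000, 1.4000, 3.2000)
τ = (-0.1600, 0.1700, -0.1200)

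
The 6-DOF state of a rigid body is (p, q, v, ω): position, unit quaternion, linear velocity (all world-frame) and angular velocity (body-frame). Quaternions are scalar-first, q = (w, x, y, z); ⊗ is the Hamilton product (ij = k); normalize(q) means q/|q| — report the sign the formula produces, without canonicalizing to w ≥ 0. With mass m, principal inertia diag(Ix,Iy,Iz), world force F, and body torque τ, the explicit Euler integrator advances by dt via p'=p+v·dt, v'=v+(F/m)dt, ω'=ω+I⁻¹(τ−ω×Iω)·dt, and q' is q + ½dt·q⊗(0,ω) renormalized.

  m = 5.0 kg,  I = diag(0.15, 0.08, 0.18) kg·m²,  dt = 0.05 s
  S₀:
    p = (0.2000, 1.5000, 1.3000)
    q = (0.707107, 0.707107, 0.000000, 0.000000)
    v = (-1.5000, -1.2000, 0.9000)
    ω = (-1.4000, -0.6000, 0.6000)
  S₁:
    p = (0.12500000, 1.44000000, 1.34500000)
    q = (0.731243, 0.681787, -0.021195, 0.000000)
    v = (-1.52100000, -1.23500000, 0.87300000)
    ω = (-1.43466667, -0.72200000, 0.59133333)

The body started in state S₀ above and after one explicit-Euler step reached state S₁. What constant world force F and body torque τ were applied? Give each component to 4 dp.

F = (-2.1000, -3.5000, -2.7000)
τ = (-0.1400, -0.1700, -0.0900)

ω₁ − ω₀ = (-0.03466667, -0.12200000, -0.00866667)
τ = I·(Δω/dt) + ω₀×(Iω₀) = (-0.1400, -0.1700, -0.0900)
Δv = v₁−v₀ = (-0.02100000, -0.03500000, -0.02700000)
m·(v₁−v₀)/dt = (-2.1000, -3.5000, -2.7000)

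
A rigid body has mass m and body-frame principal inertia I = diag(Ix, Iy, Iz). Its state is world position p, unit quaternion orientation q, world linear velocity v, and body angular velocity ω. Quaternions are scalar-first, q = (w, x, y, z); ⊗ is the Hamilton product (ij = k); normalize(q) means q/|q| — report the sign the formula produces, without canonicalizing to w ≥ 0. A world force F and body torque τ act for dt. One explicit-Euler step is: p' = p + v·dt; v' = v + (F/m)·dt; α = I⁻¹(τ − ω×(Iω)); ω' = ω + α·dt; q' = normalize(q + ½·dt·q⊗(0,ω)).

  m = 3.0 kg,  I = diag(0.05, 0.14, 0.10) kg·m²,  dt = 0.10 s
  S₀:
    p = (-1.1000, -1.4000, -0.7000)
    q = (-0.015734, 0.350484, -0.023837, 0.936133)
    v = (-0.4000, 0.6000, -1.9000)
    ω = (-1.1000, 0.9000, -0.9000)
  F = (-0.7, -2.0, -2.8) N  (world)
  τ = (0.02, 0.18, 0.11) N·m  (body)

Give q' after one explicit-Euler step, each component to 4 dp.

q' = (0.0466, 0.3092, -0.0600, 0.9480)

q⊗(0,ω) = (1.2495054, -0.8037590, -0.7284713, 0.3033755)
updated quaternion q' = (0.0466, 0.3092, -0.0600, 0.9480)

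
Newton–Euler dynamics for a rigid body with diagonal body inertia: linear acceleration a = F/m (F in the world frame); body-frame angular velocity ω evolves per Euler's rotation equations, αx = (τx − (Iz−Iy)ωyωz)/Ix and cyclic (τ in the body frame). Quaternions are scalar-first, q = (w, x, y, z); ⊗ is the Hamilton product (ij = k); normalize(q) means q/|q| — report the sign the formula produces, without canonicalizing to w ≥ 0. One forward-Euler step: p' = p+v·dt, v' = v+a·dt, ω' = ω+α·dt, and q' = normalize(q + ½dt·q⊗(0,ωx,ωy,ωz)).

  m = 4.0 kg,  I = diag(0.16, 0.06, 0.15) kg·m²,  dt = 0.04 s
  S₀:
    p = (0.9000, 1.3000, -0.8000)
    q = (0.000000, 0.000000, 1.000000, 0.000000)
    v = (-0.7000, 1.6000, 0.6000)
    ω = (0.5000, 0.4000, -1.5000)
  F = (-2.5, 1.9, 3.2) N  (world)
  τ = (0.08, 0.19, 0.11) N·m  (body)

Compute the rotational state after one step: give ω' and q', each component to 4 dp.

ω' = (0.5335, 0.5317, -1.4653)
q' = (-0.0080, -0.0300, 0.9995, -0.0100)

(τ − ω×Iω)/I = (0.8375, 3.2917, 0.8667)
ω' = ω + α·dt = (0.5335, 0.5317, -1.4653)
2q̇ = q⊗(0,ω) = (-0.4000000, -1.5000000, 0.0000000, -0.5000000)
q + ½dt·q⊗(0,ω), renormalized = (-0.0080, -0.0300, 0.9995, -0.0100)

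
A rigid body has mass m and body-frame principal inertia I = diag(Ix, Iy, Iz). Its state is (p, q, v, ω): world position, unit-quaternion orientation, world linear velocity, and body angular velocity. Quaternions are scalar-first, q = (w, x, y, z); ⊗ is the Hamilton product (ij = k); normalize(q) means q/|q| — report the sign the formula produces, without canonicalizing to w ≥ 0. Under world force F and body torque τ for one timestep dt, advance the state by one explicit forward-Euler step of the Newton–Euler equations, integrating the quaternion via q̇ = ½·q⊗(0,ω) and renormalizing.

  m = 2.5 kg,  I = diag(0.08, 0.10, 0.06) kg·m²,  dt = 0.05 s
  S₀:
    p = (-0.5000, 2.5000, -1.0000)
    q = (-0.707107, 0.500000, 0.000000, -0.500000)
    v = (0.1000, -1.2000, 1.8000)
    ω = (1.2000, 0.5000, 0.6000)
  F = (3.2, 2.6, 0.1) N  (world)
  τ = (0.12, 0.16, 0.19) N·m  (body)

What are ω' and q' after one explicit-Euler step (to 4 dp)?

ω×(Iω) gyroscopic = (-0.0120, 0.0144, 0.0120)
α = I⁻¹(τ − ω×Iω) = (1.6500, 1.4560, 2.9667)
ω' = ω + α·dt = (1.2825, 0.5728, 0.7483)
q⊗(0,ω) = (-0.3000000, -0.5985284, -1.2535535, -0.1742642)
q + ½dt·q⊗(0,ω), renormalized = (-0.7141, 0.4847, -0.0313, -0.5040)

ω' = (1.2825, 0.5728, 0.7483)
q' = (-0.7141, 0.4847, -0.0313, -0.5040)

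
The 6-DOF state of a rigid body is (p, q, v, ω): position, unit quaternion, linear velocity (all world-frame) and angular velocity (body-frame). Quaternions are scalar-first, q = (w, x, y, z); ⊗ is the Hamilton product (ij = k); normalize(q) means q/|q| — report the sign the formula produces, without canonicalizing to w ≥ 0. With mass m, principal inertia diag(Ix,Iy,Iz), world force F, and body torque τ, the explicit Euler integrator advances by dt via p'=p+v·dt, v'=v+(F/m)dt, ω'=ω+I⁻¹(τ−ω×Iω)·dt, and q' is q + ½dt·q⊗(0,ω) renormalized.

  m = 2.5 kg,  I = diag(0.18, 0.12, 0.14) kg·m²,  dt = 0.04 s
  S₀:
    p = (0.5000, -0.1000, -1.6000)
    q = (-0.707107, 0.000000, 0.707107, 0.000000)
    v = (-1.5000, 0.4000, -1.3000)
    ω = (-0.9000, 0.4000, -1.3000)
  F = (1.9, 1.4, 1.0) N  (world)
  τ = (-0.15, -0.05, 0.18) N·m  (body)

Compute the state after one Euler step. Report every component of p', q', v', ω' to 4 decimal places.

p' = (0.4400, -0.0840, -1.6520)
q' = (-0.7124, -0.0057, 0.7011, 0.0311)
v' = (-1.4696, 0.4224, -1.2840)
ω' = (-0.9310, 0.3677, -1.2547)

gyro term ω×Iω = (-0.0104, 0.0468, 0.0216)
angular accel α = (-0.7756, -0.8067, 1.1314)
ω' = ω + α·dt = (-0.9310, 0.3677, -1.2547)
Hamilton product q⊗(0,ω) = (-0.2828428, -0.2828428, -0.2828428, 1.5556354)
updated quaternion q' = (-0.7124, -0.0057, 0.7011, 0.0311)
linear accel F/m = (0.7600, 0.5600, 0.4000)
p + v·dt = (0.4400, -0.0840, -1.6520)
v + (F/m)dt = (-1.4696, 0.4224, -1.2840)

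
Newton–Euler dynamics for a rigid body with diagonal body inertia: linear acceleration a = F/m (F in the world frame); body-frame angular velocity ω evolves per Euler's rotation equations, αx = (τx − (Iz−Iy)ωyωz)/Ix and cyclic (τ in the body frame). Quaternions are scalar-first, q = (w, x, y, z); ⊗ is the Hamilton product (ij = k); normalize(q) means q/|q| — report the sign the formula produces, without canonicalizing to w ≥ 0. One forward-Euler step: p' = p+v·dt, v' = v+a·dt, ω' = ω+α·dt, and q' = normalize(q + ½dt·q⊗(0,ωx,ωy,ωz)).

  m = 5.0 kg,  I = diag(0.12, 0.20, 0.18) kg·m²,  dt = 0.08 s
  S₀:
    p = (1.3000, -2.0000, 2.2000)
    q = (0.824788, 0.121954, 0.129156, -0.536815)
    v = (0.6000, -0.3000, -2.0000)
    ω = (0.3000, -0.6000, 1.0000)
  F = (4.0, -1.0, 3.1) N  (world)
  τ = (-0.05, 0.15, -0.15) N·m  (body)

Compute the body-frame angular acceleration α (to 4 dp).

α = (-0.5167, 0.8400, -0.7533)

ω×(Iω) gyroscopic = (0.0120, -0.0180, -0.0144)
(τ − ω×Iω)/I = (-0.5167, 0.8400, -0.7533)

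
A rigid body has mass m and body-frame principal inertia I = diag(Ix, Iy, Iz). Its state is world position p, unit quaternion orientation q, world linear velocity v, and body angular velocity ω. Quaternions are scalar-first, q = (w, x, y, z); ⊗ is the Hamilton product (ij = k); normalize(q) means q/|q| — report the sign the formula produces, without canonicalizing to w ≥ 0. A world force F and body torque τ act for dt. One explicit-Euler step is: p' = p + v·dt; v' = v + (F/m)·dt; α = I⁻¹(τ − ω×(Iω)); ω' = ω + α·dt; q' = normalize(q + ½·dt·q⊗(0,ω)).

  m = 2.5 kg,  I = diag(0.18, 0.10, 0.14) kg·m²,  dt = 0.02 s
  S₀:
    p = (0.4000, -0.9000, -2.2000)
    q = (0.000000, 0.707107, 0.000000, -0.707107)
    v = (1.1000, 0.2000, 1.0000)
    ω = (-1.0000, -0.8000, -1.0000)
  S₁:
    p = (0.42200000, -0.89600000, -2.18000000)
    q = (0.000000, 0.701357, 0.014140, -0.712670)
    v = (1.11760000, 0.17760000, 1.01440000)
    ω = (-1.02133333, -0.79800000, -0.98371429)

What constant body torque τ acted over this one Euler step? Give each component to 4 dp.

τ = (-0.1600, 0.0500, 0.0500)

rate change Δω = (-0.02133333, 0.00200000, 0.01628571)
ω₀×(Iω₀) = (0.0320, 0.0400, -0.0640)
I·α + gyro = (-0.1600, 0.0500, 0.0500)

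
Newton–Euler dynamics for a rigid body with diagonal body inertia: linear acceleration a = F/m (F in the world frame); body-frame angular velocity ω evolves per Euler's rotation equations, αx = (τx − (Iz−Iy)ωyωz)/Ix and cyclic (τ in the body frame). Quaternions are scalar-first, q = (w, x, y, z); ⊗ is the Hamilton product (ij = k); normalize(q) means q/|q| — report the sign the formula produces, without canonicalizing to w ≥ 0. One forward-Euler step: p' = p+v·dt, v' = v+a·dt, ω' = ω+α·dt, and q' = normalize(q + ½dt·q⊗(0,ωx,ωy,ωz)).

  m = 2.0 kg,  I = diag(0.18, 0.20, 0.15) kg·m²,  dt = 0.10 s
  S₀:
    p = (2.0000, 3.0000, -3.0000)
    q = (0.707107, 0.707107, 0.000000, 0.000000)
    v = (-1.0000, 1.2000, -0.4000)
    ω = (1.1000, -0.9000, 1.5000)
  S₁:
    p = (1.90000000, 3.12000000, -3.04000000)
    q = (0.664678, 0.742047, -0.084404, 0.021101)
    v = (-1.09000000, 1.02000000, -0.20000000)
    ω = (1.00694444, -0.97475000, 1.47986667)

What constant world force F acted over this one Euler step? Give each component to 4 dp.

F = (-1.8000, -3.6000, 4.0000)

Δv = v₁−v₀ = (-0.09000000, -0.18000000, 0.20000000)
m·(v₁−v₀)/dt = (-1.8000, -3.6000, 4.0000)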